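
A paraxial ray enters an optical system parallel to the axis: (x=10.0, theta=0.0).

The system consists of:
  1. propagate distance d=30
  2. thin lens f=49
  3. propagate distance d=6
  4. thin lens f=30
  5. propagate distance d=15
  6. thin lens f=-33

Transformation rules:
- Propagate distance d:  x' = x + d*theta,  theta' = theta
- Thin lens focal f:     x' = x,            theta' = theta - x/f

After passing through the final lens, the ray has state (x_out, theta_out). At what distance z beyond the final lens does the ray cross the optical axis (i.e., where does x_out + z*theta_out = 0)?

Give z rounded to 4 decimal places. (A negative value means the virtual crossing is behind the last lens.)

Initial: x=10.0000 theta=0.0000
After 1 (propagate distance d=30): x=10.0000 theta=0.0000
After 2 (thin lens f=49): x=10.0000 theta=-10/49 (≈-0.2041)
After 3 (propagate distance d=6): x=430/49 (≈8.7755) theta=-10/49 (≈-0.2041)
After 4 (thin lens f=30): x=430/49 (≈8.7755) theta=-73/147 (≈-0.4966)
After 5 (propagate distance d=15): x=65/49 (≈1.3265) theta=-73/147 (≈-0.4966)
After 6 (thin lens f=-33): x=65/49 (≈1.3265) theta=-246/539 (≈-0.4564)
z_focus = -x_out/theta_out = -(65/49)/(-246/539) = 715/246 ≈ 2.9065
Rounded to 4 decimal places: z = 2.9065

Answer: 2.9065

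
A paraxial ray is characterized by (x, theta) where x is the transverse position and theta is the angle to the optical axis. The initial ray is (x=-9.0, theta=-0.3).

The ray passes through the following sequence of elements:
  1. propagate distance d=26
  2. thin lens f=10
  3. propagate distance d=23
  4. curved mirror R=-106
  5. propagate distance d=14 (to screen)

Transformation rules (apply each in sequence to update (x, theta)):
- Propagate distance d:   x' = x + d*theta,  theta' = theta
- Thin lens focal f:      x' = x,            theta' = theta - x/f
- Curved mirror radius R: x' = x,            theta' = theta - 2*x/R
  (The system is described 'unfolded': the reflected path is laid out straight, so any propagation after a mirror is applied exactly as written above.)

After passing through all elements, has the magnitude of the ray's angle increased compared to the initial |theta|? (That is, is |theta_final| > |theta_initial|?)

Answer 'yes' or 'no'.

Initial: x=-9.0000 theta=-0.3000
After 1 (propagate distance d=26): x=-16.8000 theta=-0.3000
After 2 (thin lens f=10): x=-16.8000 theta=1.3800
After 3 (propagate distance d=23): x=14.9400 theta=1.3800
After 4 (curved mirror R=-106): x=14.9400 theta=2202/1325 (≈1.6619)
After 5 (propagate distance d=14 (to screen)): x=101247/2650 (≈38.2064) theta=2202/1325 (≈1.6619)
|theta_initial|=0.3000 |theta_final|=2202/1325 (≈1.6619) -> increased

Answer: yes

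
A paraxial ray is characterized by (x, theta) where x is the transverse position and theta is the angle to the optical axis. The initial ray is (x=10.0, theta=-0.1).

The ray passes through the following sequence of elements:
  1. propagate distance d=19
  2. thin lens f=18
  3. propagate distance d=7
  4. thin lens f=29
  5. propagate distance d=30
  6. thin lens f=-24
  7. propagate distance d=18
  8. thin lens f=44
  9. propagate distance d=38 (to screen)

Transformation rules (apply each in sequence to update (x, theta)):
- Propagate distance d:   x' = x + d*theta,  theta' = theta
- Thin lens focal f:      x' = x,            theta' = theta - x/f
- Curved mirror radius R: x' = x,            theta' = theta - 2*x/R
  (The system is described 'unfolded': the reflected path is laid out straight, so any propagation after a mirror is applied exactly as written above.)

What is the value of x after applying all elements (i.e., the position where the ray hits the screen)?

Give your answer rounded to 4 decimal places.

Initial: x=10.0000 theta=-0.1000
After 1 (propagate distance d=19): x=8.1000 theta=-0.1000
After 2 (thin lens f=18): x=8.1000 theta=-0.5500
After 3 (propagate distance d=7): x=4.2500 theta=-0.5500
After 4 (thin lens f=29): x=4.2500 theta=-101/145 (≈-0.6966)
After 5 (propagate distance d=30): x=-1931/116 (≈-16.6466) theta=-101/145 (≈-0.6966)
After 6 (thin lens f=-24): x=-1931/116 (≈-16.6466) theta=-19351/13920 (≈-1.3902)
After 7 (propagate distance d=18): x=-96673/2320 (≈-41.6694) theta=-19351/13920 (≈-1.3902)
After 8 (thin lens f=44): x=-96673/2320 (≈-41.6694) theta=-135703/306240 (≈-0.4431)
After 9 (propagate distance d=38 (to screen)): x=-1791755/30624 (≈-58.5082) theta=-135703/306240 (≈-0.4431)
Rounded to 4 decimal places: x = -58.5082

Answer: -58.5082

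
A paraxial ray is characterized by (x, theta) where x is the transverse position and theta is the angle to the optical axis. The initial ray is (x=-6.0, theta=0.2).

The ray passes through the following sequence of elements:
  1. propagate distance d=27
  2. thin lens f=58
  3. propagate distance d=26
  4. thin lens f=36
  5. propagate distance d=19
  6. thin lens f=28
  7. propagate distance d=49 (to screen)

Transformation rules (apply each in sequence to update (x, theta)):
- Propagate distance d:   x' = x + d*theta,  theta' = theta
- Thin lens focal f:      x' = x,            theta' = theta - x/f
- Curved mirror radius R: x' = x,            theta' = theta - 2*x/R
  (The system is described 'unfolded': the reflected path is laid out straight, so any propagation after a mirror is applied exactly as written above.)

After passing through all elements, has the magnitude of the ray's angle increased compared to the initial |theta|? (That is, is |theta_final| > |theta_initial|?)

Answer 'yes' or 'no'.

Initial: x=-6.0000 theta=0.2000
After 1 (propagate distance d=27): x=-0.6000 theta=0.2000
After 2 (thin lens f=58): x=-0.6000 theta=61/290 (≈0.2103)
After 3 (propagate distance d=26): x=706/145 (≈4.8690) theta=61/290 (≈0.2103)
After 4 (thin lens f=36): x=706/145 (≈4.8690) theta=98/1305 (≈0.0751)
After 5 (propagate distance d=19): x=8216/1305 (≈6.2958) theta=98/1305 (≈0.0751)
After 6 (thin lens f=28): x=8216/1305 (≈6.2958) theta=-152/1015 (≈-0.1498)
After 7 (propagate distance d=49 (to screen)): x=-272/261 (≈-1.0421) theta=-152/1015 (≈-0.1498)
|theta_initial|=0.2000 |theta_final|=152/1015 (≈0.1498) -> not increased

Answer: no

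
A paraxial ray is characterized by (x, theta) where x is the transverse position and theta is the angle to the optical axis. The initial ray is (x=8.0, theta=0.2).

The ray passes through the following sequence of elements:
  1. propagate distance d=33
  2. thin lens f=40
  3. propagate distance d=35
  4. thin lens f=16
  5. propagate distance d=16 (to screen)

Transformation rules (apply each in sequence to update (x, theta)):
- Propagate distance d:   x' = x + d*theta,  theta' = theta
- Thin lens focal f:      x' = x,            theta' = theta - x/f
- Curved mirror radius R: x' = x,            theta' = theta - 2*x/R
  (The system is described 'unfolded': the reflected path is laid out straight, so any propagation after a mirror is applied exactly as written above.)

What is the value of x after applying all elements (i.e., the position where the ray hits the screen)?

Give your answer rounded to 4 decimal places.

Initial: x=8.0000 theta=0.2000
After 1 (propagate distance d=33): x=14.6000 theta=0.2000
After 2 (thin lens f=40): x=14.6000 theta=-0.1650
After 3 (propagate distance d=35): x=8.8250 theta=-0.1650
After 4 (thin lens f=16): x=8.8250 theta=-2293/3200 (≈-0.7166)
After 5 (propagate distance d=16 (to screen)): x=-2.6400 theta=-2293/3200 (≈-0.7166)
Rounded to 4 decimal places: x = -2.6400

Answer: -2.6400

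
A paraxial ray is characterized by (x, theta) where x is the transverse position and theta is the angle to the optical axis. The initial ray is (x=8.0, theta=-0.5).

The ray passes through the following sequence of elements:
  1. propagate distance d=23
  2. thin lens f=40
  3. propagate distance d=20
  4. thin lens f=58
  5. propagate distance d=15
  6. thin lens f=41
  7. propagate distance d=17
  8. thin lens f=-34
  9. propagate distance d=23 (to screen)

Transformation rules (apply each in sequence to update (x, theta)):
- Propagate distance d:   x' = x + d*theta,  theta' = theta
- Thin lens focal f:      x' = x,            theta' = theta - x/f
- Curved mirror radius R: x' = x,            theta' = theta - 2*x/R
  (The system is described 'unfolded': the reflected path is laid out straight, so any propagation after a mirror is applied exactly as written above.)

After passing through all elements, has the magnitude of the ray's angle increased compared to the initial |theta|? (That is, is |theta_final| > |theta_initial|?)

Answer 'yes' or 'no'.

Initial: x=8.0000 theta=-0.5000
After 1 (propagate distance d=23): x=-3.5000 theta=-0.5000
After 2 (thin lens f=40): x=-3.5000 theta=-0.4125
After 3 (propagate distance d=20): x=-11.7500 theta=-0.4125
After 4 (thin lens f=58): x=-11.7500 theta=-487/2320 (≈-0.2099)
After 5 (propagate distance d=15): x=-6913/464 (≈-14.8987) theta=-487/2320 (≈-0.2099)
After 6 (thin lens f=41): x=-6913/464 (≈-14.8987) theta=7299/47560 (≈0.1535)
After 7 (propagate distance d=17): x=-1168999/95120 (≈-12.2897) theta=7299/47560 (≈0.1535)
After 8 (thin lens f=-34): x=-1168999/95120 (≈-12.2897) theta=-672667/3234080 (≈-0.2080)
After 9 (propagate distance d=23 (to screen)): x=-55217307/3234080 (≈-17.0736) theta=-672667/3234080 (≈-0.2080)
|theta_initial|=0.5000 |theta_final|=672667/3234080 (≈0.2080) -> not increased

Answer: no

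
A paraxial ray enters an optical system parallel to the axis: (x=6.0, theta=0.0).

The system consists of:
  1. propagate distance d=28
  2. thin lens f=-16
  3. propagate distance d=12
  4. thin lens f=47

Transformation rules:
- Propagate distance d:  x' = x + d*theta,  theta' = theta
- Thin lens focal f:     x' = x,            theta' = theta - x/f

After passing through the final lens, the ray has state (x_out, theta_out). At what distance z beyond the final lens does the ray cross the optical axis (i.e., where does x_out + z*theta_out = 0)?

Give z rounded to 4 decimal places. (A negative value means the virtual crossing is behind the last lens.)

Answer: -69.2632

Derivation:
Initial: x=6.0000 theta=0.0000
After 1 (propagate distance d=28): x=6.0000 theta=0.0000
After 2 (thin lens f=-16): x=6.0000 theta=0.3750
After 3 (propagate distance d=12): x=10.5000 theta=0.3750
After 4 (thin lens f=47): x=10.5000 theta=57/376 (≈0.1516)
z_focus = -x_out/theta_out = -(10.5000)/(57/376) = -1316/19 ≈ -69.2632
Rounded to 4 decimal places: z = -69.2632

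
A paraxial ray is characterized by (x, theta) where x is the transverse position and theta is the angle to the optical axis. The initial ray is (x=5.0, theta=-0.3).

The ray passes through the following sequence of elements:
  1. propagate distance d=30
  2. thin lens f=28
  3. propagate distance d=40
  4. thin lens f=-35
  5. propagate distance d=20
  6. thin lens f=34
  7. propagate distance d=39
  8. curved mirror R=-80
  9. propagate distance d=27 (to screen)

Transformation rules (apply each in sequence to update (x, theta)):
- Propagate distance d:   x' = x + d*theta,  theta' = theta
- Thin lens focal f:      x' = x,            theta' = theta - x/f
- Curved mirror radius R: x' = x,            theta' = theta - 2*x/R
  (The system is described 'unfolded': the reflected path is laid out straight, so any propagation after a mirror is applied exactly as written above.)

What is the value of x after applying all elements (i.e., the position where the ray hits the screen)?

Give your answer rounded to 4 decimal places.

Answer: -21.5536

Derivation:
Initial: x=5.0000 theta=-0.3000
After 1 (propagate distance d=30): x=-4.0000 theta=-0.3000
After 2 (thin lens f=28): x=-4.0000 theta=-11/70 (≈-0.1571)
After 3 (propagate distance d=40): x=-72/7 (≈-10.2857) theta=-11/70 (≈-0.1571)
After 4 (thin lens f=-35): x=-72/7 (≈-10.2857) theta=-221/490 (≈-0.4510)
After 5 (propagate distance d=20): x=-946/49 (≈-19.3061) theta=-221/490 (≈-0.4510)
After 6 (thin lens f=34): x=-946/49 (≈-19.3061) theta=139/1190 (≈0.1168)
After 7 (propagate distance d=39): x=-122873/8330 (≈-14.7507) theta=139/1190 (≈0.1168)
After 8 (curved mirror R=-80): x=-122873/8330 (≈-14.7507) theta=-83953/333200 (≈-0.2520)
After 9 (propagate distance d=27 (to screen)): x=-7181651/333200 (≈-21.5536) theta=-83953/333200 (≈-0.2520)
Rounded to 4 decimal places: x = -21.5536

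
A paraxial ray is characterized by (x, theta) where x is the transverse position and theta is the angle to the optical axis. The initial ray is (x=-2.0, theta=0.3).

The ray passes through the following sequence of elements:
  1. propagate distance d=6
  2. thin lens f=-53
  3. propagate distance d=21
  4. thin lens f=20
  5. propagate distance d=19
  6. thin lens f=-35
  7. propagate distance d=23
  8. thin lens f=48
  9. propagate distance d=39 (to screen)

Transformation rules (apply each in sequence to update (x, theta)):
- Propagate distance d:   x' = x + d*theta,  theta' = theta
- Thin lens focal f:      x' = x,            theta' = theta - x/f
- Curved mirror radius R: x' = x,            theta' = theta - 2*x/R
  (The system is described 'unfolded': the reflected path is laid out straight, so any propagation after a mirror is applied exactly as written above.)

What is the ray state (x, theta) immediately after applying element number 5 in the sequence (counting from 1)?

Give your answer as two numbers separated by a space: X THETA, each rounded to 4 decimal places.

Answer: 5.9293 -0.0048

Derivation:
Initial: x=-2.0000 theta=0.3000
After 1 (propagate distance d=6): x=-0.2000 theta=0.3000
After 2 (thin lens f=-53): x=-0.2000 theta=157/530 (≈0.2962)
After 3 (propagate distance d=21): x=3191/530 (≈6.0208) theta=157/530 (≈0.2962)
After 4 (thin lens f=20): x=3191/530 (≈6.0208) theta=-51/10600 (≈-0.0048)
After 5 (propagate distance d=19): x=62851/10600 (≈5.9293) theta=-51/10600 (≈-0.0048)
Rounded to 4 decimal places: x = 5.9293, theta = -0.0048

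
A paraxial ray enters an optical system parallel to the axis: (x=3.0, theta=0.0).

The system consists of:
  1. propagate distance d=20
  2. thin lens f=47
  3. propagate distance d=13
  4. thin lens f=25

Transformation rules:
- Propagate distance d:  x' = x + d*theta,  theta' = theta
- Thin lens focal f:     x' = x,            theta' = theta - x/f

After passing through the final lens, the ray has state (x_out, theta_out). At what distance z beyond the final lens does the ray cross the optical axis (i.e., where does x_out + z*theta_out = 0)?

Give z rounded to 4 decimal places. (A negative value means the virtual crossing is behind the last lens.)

Initial: x=3.0000 theta=0.0000
After 1 (propagate distance d=20): x=3.0000 theta=0.0000
After 2 (thin lens f=47): x=3.0000 theta=-3/47 (≈-0.0638)
After 3 (propagate distance d=13): x=102/47 (≈2.1702) theta=-3/47 (≈-0.0638)
After 4 (thin lens f=25): x=102/47 (≈2.1702) theta=-177/1175 (≈-0.1506)
z_focus = -x_out/theta_out = -(102/47)/(-177/1175) = 850/59 ≈ 14.4068
Rounded to 4 decimal places: z = 14.4068

Answer: 14.4068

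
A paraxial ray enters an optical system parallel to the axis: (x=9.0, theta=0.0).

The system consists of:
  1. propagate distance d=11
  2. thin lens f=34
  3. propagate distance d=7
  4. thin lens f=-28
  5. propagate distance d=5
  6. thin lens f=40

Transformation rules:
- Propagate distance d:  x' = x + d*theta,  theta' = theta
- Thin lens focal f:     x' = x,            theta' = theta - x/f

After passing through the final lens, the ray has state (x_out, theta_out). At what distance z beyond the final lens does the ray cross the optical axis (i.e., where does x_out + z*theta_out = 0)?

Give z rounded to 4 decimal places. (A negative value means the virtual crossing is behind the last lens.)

Initial: x=9.0000 theta=0.0000
After 1 (propagate distance d=11): x=9.0000 theta=0.0000
After 2 (thin lens f=34): x=9.0000 theta=-9/34 (≈-0.2647)
After 3 (propagate distance d=7): x=243/34 (≈7.1471) theta=-9/34 (≈-0.2647)
After 4 (thin lens f=-28): x=243/34 (≈7.1471) theta=-9/952 (≈-0.0095)
After 5 (propagate distance d=5): x=6759/952 (≈7.0998) theta=-9/952 (≈-0.0095)
After 6 (thin lens f=40): x=6759/952 (≈7.0998) theta=-1017/5440 (≈-0.1869)
z_focus = -x_out/theta_out = -(6759/952)/(-1017/5440) = 30040/791 ≈ 37.9772
Rounded to 4 decimal places: z = 37.9772

Answer: 37.9772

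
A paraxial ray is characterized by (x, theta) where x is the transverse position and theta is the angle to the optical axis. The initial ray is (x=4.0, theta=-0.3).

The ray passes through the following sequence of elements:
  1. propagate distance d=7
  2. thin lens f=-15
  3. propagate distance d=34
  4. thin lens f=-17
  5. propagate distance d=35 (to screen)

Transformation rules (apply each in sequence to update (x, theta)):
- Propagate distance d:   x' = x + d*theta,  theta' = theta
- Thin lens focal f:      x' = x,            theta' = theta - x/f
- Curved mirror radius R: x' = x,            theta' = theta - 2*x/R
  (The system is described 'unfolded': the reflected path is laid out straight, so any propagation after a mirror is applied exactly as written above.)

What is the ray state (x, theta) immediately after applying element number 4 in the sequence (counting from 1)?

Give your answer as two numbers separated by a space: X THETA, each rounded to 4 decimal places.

Answer: -3.9933 -0.4082

Derivation:
Initial: x=4.0000 theta=-0.3000
After 1 (propagate distance d=7): x=1.9000 theta=-0.3000
After 2 (thin lens f=-15): x=1.9000 theta=-13/75 (≈-0.1733)
After 3 (propagate distance d=34): x=-599/150 (≈-3.9933) theta=-13/75 (≈-0.1733)
After 4 (thin lens f=-17): x=-599/150 (≈-3.9933) theta=-347/850 (≈-0.4082)
Rounded to 4 decimal places: x = -3.9933, theta = -0.4082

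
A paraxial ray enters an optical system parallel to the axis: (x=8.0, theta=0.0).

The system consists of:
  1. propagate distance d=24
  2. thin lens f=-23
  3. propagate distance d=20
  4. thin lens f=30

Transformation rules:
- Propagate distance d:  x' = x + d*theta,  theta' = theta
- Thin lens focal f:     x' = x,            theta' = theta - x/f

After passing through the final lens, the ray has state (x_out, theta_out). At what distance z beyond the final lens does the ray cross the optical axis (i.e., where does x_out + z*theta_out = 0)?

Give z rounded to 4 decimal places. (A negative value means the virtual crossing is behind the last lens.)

Initial: x=8.0000 theta=0.0000
After 1 (propagate distance d=24): x=8.0000 theta=0.0000
After 2 (thin lens f=-23): x=8.0000 theta=8/23 (≈0.3478)
After 3 (propagate distance d=20): x=344/23 (≈14.9565) theta=8/23 (≈0.3478)
After 4 (thin lens f=30): x=344/23 (≈14.9565) theta=-52/345 (≈-0.1507)
z_focus = -x_out/theta_out = -(344/23)/(-52/345) = 1290/13 ≈ 99.2308
Rounded to 4 decimal places: z = 99.2308

Answer: 99.2308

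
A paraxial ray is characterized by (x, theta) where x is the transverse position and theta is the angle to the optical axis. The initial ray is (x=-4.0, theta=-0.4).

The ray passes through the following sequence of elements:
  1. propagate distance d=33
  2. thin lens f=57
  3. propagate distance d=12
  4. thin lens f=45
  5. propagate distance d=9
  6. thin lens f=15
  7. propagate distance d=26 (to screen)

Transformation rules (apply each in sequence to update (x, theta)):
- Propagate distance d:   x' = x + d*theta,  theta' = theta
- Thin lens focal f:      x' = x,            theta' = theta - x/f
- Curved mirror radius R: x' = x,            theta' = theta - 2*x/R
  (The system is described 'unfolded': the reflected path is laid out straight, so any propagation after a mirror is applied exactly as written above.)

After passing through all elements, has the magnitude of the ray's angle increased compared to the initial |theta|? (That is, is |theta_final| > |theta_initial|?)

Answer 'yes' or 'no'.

Answer: yes

Derivation:
Initial: x=-4.0000 theta=-0.4000
After 1 (propagate distance d=33): x=-17.2000 theta=-0.4000
After 2 (thin lens f=57): x=-17.2000 theta=-28/285 (≈-0.0982)
After 3 (propagate distance d=12): x=-1746/95 (≈-18.3789) theta=-28/285 (≈-0.0982)
After 4 (thin lens f=45): x=-1746/95 (≈-18.3789) theta=442/1425 (≈0.3102)
After 5 (propagate distance d=9): x=-7404/475 (≈-15.5874) theta=442/1425 (≈0.3102)
After 6 (thin lens f=15): x=-7404/475 (≈-15.5874) theta=506/375 (≈1.3493)
After 7 (propagate distance d=26 (to screen)): x=138904/7125 (≈19.4953) theta=506/375 (≈1.3493)
|theta_initial|=0.4000 |theta_final|=506/375 (≈1.3493) -> increased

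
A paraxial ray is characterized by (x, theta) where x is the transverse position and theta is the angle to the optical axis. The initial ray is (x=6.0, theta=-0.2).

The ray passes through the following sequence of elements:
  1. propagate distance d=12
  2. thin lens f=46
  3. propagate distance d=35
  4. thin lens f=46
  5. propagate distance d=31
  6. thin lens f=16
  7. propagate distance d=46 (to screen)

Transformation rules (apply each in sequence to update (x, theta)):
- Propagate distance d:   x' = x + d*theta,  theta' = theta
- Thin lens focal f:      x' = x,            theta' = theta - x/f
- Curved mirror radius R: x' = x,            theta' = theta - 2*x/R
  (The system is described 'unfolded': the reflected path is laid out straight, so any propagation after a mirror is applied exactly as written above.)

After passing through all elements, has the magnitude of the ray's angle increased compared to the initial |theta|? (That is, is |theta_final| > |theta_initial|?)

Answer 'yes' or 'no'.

Initial: x=6.0000 theta=-0.2000
After 1 (propagate distance d=12): x=3.6000 theta=-0.2000
After 2 (thin lens f=46): x=3.6000 theta=-32/115 (≈-0.2783)
After 3 (propagate distance d=35): x=-706/115 (≈-6.1391) theta=-32/115 (≈-0.2783)
After 4 (thin lens f=46): x=-706/115 (≈-6.1391) theta=-383/2645 (≈-0.1448)
After 5 (propagate distance d=31): x=-28111/2645 (≈-10.6280) theta=-383/2645 (≈-0.1448)
After 6 (thin lens f=16): x=-28111/2645 (≈-10.6280) theta=21983/42320 (≈0.5194)
After 7 (propagate distance d=46 (to screen)): x=280721/21160 (≈13.2666) theta=21983/42320 (≈0.5194)
|theta_initial|=0.2000 |theta_final|=21983/42320 (≈0.5194) -> increased

Answer: yes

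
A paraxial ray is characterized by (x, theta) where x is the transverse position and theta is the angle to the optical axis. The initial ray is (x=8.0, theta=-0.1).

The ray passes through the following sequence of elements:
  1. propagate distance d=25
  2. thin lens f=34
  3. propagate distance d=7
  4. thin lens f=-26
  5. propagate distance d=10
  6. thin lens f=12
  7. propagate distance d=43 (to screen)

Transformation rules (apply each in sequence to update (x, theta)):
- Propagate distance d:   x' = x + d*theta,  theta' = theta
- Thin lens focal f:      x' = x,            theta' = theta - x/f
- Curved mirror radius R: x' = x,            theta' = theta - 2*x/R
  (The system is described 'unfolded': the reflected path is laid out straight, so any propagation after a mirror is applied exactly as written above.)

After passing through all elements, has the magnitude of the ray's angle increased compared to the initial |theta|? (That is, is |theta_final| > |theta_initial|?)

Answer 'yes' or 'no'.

Answer: yes

Derivation:
Initial: x=8.0000 theta=-0.1000
After 1 (propagate distance d=25): x=5.5000 theta=-0.1000
After 2 (thin lens f=34): x=5.5000 theta=-89/340 (≈-0.2618)
After 3 (propagate distance d=7): x=1247/340 (≈3.6676) theta=-89/340 (≈-0.2618)
After 4 (thin lens f=-26): x=1247/340 (≈3.6676) theta=-1067/8840 (≈-0.1207)
After 5 (propagate distance d=10): x=2719/1105 (≈2.4606) theta=-1067/8840 (≈-0.1207)
After 6 (thin lens f=12): x=2719/1105 (≈2.4606) theta=-8639/26520 (≈-0.3258)
After 7 (propagate distance d=43 (to screen)): x=-18013/1560 (≈-11.5468) theta=-8639/26520 (≈-0.3258)
|theta_initial|=0.1000 |theta_final|=8639/26520 (≈0.3258) -> increased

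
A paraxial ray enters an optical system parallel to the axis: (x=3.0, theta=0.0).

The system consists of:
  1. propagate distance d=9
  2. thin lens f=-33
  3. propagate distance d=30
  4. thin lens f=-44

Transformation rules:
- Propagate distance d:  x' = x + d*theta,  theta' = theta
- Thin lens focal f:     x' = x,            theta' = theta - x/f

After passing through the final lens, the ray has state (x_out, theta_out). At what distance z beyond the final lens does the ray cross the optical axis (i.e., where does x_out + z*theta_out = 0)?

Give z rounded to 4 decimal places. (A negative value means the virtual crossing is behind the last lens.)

Answer: -25.9065

Derivation:
Initial: x=3.0000 theta=0.0000
After 1 (propagate distance d=9): x=3.0000 theta=0.0000
After 2 (thin lens f=-33): x=3.0000 theta=1/11 (≈0.0909)
After 3 (propagate distance d=30): x=63/11 (≈5.7273) theta=1/11 (≈0.0909)
After 4 (thin lens f=-44): x=63/11 (≈5.7273) theta=107/484 (≈0.2211)
z_focus = -x_out/theta_out = -(63/11)/(107/484) = -2772/107 ≈ -25.9065
Rounded to 4 decimal places: z = -25.9065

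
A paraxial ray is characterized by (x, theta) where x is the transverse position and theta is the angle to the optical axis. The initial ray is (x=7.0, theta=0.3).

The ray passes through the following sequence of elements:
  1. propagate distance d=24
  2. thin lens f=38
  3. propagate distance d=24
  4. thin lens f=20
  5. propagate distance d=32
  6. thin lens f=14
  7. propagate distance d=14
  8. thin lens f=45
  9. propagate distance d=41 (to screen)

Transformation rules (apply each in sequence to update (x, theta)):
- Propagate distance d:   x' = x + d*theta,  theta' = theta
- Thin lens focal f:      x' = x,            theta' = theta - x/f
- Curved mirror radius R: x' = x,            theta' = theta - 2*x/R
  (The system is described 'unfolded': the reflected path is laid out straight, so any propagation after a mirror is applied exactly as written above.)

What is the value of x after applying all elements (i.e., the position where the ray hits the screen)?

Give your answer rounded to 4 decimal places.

Answer: -0.6217

Derivation:
Initial: x=7.0000 theta=0.3000
After 1 (propagate distance d=24): x=14.2000 theta=0.3000
After 2 (thin lens f=38): x=14.2000 theta=-7/95 (≈-0.0737)
After 3 (propagate distance d=24): x=1181/95 (≈12.4316) theta=-7/95 (≈-0.0737)
After 4 (thin lens f=20): x=1181/95 (≈12.4316) theta=-1321/1900 (≈-0.6953)
After 5 (propagate distance d=32): x=-4663/475 (≈-9.8168) theta=-1321/1900 (≈-0.6953)
After 6 (thin lens f=14): x=-4663/475 (≈-9.8168) theta=79/13300 (≈0.0059)
After 7 (propagate distance d=14): x=-9247/950 (≈-9.7337) theta=79/13300 (≈0.0059)
After 8 (thin lens f=45): x=-9247/950 (≈-9.7337) theta=133013/598500 (≈0.2222)
After 9 (propagate distance d=41 (to screen)): x=-19583/31500 (≈-0.6217) theta=133013/598500 (≈0.2222)
Rounded to 4 decimal places: x = -0.6217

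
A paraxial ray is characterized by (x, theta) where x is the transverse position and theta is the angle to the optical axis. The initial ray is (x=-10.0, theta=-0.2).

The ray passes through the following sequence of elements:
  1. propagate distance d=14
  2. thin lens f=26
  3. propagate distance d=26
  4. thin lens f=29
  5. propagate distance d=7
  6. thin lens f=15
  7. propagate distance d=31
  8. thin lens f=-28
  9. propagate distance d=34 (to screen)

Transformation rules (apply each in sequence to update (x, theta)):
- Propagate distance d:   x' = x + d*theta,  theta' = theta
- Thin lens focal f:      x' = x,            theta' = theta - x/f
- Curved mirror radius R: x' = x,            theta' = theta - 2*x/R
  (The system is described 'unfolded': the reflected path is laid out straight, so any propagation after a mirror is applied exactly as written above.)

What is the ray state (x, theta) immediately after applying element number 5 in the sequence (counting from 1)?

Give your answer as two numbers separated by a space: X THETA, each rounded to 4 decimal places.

Answer: -1.8987 0.4716

Derivation:
Initial: x=-10.0000 theta=-0.2000
After 1 (propagate distance d=14): x=-12.8000 theta=-0.2000
After 2 (thin lens f=26): x=-12.8000 theta=19/65 (≈0.2923)
After 3 (propagate distance d=26): x=-5.2000 theta=19/65 (≈0.2923)
After 4 (thin lens f=29): x=-5.2000 theta=889/1885 (≈0.4716)
After 5 (propagate distance d=7): x=-3579/1885 (≈-1.8987) theta=889/1885 (≈0.4716)
Rounded to 4 decimal places: x = -1.8987, theta = 0.4716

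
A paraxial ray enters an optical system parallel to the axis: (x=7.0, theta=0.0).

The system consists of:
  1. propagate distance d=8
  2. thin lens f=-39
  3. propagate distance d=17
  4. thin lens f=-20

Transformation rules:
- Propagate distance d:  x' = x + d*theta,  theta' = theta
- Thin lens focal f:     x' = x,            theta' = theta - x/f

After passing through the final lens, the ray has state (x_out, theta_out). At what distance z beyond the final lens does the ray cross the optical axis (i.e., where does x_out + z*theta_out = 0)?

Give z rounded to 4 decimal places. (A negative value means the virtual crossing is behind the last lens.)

Answer: -14.7368

Derivation:
Initial: x=7.0000 theta=0.0000
After 1 (propagate distance d=8): x=7.0000 theta=0.0000
After 2 (thin lens f=-39): x=7.0000 theta=7/39 (≈0.1795)
After 3 (propagate distance d=17): x=392/39 (≈10.0513) theta=7/39 (≈0.1795)
After 4 (thin lens f=-20): x=392/39 (≈10.0513) theta=133/195 (≈0.6821)
z_focus = -x_out/theta_out = -(392/39)/(133/195) = -280/19 ≈ -14.7368
Rounded to 4 decimal places: z = -14.7368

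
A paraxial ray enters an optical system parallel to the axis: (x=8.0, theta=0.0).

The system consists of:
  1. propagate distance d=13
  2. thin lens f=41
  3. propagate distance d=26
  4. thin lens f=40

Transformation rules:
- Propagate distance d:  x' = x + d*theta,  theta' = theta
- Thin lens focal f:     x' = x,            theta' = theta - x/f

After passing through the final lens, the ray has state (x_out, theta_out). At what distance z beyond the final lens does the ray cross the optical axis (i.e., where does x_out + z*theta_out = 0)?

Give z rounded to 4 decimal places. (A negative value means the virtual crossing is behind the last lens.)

Answer: 10.9091

Derivation:
Initial: x=8.0000 theta=0.0000
After 1 (propagate distance d=13): x=8.0000 theta=0.0000
After 2 (thin lens f=41): x=8.0000 theta=-8/41 (≈-0.1951)
After 3 (propagate distance d=26): x=120/41 (≈2.9268) theta=-8/41 (≈-0.1951)
After 4 (thin lens f=40): x=120/41 (≈2.9268) theta=-11/41 (≈-0.2683)
z_focus = -x_out/theta_out = -(120/41)/(-11/41) = 120/11 ≈ 10.9091
Rounded to 4 decimal places: z = 10.9091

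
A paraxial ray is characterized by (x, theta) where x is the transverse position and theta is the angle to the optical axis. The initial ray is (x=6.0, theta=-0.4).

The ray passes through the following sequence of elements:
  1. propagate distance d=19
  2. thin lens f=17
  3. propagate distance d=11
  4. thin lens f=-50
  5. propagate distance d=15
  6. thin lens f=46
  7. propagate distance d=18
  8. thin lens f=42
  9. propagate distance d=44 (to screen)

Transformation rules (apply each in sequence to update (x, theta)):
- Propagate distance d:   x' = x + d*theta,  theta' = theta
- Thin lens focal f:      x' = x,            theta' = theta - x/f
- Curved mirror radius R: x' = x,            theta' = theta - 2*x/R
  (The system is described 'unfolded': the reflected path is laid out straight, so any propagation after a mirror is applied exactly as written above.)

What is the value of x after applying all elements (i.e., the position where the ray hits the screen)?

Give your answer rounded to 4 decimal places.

Answer: -6.5982

Derivation:
Initial: x=6.0000 theta=-0.4000
After 1 (propagate distance d=19): x=-1.6000 theta=-0.4000
After 2 (thin lens f=17): x=-1.6000 theta=-26/85 (≈-0.3059)
After 3 (propagate distance d=11): x=-422/85 (≈-4.9647) theta=-26/85 (≈-0.3059)
After 4 (thin lens f=-50): x=-422/85 (≈-4.9647) theta=-861/2125 (≈-0.4052)
After 5 (propagate distance d=15): x=-4693/425 (≈-11.0424) theta=-861/2125 (≈-0.4052)
After 6 (thin lens f=46): x=-4693/425 (≈-11.0424) theta=-16141/97750 (≈-0.1651)
After 7 (propagate distance d=18): x=-40292/2875 (≈-14.0146) theta=-16141/97750 (≈-0.1651)
After 8 (thin lens f=42): x=-40292/2875 (≈-14.0146) theta=49429/293250 (≈0.1686)
After 9 (propagate distance d=44 (to screen)): x=-967454/146625 (≈-6.5982) theta=49429/293250 (≈0.1686)
Rounded to 4 decimal places: x = -6.5982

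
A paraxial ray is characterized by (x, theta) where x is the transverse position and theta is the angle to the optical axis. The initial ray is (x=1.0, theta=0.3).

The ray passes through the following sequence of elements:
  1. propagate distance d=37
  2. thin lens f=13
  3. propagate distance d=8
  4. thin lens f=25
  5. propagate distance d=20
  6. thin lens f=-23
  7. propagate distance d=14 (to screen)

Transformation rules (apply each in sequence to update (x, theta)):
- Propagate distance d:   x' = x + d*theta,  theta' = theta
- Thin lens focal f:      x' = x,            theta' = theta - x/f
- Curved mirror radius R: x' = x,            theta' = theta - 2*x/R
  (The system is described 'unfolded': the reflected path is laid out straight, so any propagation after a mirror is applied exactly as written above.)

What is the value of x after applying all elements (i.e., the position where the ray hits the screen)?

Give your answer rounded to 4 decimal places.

Initial: x=1.0000 theta=0.3000
After 1 (propagate distance d=37): x=12.1000 theta=0.3000
After 2 (thin lens f=13): x=12.1000 theta=-41/65 (≈-0.6308)
After 3 (propagate distance d=8): x=917/130 (≈7.0538) theta=-41/65 (≈-0.6308)
After 4 (thin lens f=25): x=917/130 (≈7.0538) theta=-2967/3250 (≈-0.9129)
After 5 (propagate distance d=20): x=-7283/650 (≈-11.2046) theta=-2967/3250 (≈-0.9129)
After 6 (thin lens f=-23): x=-7283/650 (≈-11.2046) theta=-52328/37375 (≈-1.4001)
After 7 (propagate distance d=14 (to screen)): x=-177133/5750 (≈-30.8057) theta=-52328/37375 (≈-1.4001)
Rounded to 4 decimal places: x = -30.8057

Answer: -30.8057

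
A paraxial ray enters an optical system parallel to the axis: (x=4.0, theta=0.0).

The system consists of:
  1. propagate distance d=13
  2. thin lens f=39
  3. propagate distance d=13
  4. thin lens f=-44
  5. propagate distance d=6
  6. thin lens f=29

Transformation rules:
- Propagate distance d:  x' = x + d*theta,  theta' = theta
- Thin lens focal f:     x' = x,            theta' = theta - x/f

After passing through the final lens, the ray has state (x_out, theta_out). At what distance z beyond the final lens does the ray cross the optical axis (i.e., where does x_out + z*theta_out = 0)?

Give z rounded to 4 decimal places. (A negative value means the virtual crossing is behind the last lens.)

Initial: x=4.0000 theta=0.0000
After 1 (propagate distance d=13): x=4.0000 theta=0.0000
After 2 (thin lens f=39): x=4.0000 theta=-4/39 (≈-0.1026)
After 3 (propagate distance d=13): x=8/3 (≈2.6667) theta=-4/39 (≈-0.1026)
After 4 (thin lens f=-44): x=8/3 (≈2.6667) theta=-6/143 (≈-0.0420)
After 5 (propagate distance d=6): x=1036/429 (≈2.4149) theta=-6/143 (≈-0.0420)
After 6 (thin lens f=29): x=1036/429 (≈2.4149) theta=-1558/12441 (≈-0.1252)
z_focus = -x_out/theta_out = -(1036/429)/(-1558/12441) = 15022/779 ≈ 19.2837
Rounded to 4 decimal places: z = 19.2837

Answer: 19.2837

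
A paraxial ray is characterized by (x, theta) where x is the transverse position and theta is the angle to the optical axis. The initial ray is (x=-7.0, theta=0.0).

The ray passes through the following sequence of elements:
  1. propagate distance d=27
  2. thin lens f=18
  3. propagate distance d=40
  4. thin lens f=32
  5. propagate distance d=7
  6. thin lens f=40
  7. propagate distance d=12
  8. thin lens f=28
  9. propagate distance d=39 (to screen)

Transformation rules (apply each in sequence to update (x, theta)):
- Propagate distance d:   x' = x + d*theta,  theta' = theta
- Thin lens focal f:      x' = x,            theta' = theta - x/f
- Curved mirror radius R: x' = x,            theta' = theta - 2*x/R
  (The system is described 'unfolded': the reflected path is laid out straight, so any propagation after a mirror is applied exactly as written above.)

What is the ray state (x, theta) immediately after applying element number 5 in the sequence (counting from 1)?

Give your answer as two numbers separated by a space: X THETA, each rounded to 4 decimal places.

Initial: x=-7.0000 theta=0.0000
After 1 (propagate distance d=27): x=-7.0000 theta=0.0000
After 2 (thin lens f=18): x=-7.0000 theta=7/18 (≈0.3889)
After 3 (propagate distance d=40): x=77/9 (≈8.5556) theta=7/18 (≈0.3889)
After 4 (thin lens f=32): x=77/9 (≈8.5556) theta=35/288 (≈0.1215)
After 5 (propagate distance d=7): x=301/32 (≈9.4063) theta=35/288 (≈0.1215)
Rounded to 4 decimal places: x = 9.4063, theta = 0.1215

Answer: 9.4063 0.1215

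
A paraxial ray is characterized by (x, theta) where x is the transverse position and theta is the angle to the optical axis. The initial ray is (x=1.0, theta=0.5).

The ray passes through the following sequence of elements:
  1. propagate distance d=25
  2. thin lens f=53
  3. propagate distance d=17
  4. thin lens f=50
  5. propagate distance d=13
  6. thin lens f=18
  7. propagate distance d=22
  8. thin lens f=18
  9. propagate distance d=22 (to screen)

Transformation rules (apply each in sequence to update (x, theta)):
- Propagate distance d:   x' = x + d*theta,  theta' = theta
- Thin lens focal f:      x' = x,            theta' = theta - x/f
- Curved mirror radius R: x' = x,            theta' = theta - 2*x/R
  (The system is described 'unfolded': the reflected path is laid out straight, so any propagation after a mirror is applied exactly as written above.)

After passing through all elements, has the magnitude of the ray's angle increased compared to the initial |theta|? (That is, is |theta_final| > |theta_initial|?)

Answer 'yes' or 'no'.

Initial: x=1.0000 theta=0.5000
After 1 (propagate distance d=25): x=13.5000 theta=0.5000
After 2 (thin lens f=53): x=13.5000 theta=13/53 (≈0.2453)
After 3 (propagate distance d=17): x=1873/106 (≈17.6698) theta=13/53 (≈0.2453)
After 4 (thin lens f=50): x=1873/106 (≈17.6698) theta=-573/5300 (≈-0.1081)
After 5 (propagate distance d=13): x=86201/5300 (≈16.2643) theta=-573/5300 (≈-0.1081)
After 6 (thin lens f=18): x=86201/5300 (≈16.2643) theta=-19303/19080 (≈-1.0117)
After 7 (propagate distance d=22): x=-71464/11925 (≈-5.9928) theta=-19303/19080 (≈-1.0117)
After 8 (thin lens f=18): x=-71464/11925 (≈-5.9928) theta=-582779/858600 (≈-0.6788)
After 9 (propagate distance d=22 (to screen)): x=-8983273/429300 (≈-20.9254) theta=-582779/858600 (≈-0.6788)
|theta_initial|=0.5000 |theta_final|=582779/858600 (≈0.6788) -> increased

Answer: yes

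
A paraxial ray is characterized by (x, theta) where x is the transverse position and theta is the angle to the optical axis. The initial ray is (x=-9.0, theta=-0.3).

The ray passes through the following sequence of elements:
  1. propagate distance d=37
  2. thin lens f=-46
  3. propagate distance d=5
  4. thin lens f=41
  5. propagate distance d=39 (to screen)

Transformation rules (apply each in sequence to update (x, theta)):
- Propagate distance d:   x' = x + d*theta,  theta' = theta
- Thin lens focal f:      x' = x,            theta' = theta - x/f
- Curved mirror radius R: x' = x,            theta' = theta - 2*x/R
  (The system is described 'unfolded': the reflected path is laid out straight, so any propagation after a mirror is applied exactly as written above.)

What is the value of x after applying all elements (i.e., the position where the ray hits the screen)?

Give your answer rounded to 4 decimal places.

Initial: x=-9.0000 theta=-0.3000
After 1 (propagate distance d=37): x=-20.1000 theta=-0.3000
After 2 (thin lens f=-46): x=-20.1000 theta=-339/460 (≈-0.7370)
After 3 (propagate distance d=5): x=-10941/460 (≈-23.7848) theta=-339/460 (≈-0.7370)
After 4 (thin lens f=41): x=-10941/460 (≈-23.7848) theta=-1479/9430 (≈-0.1568)
After 5 (propagate distance d=39 (to screen)): x=-563943/18860 (≈-29.9015) theta=-1479/9430 (≈-0.1568)
Rounded to 4 decimal places: x = -29.9015

Answer: -29.9015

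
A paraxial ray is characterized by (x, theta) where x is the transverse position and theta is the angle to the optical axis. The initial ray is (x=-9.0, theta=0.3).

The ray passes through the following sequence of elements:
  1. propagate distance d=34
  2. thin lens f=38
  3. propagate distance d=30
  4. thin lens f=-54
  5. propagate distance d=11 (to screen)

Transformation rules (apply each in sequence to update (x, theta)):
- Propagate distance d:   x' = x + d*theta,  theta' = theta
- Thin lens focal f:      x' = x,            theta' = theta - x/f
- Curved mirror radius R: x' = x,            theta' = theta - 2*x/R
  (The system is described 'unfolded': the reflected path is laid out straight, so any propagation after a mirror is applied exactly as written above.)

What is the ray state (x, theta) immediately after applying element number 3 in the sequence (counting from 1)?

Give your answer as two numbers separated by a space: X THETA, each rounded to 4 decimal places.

Initial: x=-9.0000 theta=0.3000
After 1 (propagate distance d=34): x=1.2000 theta=0.3000
After 2 (thin lens f=38): x=1.2000 theta=51/190 (≈0.2684)
After 3 (propagate distance d=30): x=879/95 (≈9.2526) theta=51/190 (≈0.2684)
Rounded to 4 decimal places: x = 9.2526, theta = 0.2684

Answer: 9.2526 0.2684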